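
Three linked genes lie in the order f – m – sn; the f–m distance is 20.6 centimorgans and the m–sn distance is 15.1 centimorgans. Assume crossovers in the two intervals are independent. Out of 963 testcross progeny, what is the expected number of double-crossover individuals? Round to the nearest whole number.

Map distances give recombination frequencies of 0.206 and 0.151 for the two intervals.
With no interference, expected double-crossover frequency = 0.206 × 0.151 = 0.03111.
Expected number = 0.03111 × 963 = 29.96 ≈ 30.

30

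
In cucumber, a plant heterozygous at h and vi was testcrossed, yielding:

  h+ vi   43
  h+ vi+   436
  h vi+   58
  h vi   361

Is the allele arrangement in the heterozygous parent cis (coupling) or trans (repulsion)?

cis

The two most frequent classes are h+ vi+ (436) and h vi (361); these are the parental (non-recombinant) types.
So the F1 carried h+ vi+ on one chromosome and h vi on the other — the recessive alleles are on the same chromosome (cis / coupling).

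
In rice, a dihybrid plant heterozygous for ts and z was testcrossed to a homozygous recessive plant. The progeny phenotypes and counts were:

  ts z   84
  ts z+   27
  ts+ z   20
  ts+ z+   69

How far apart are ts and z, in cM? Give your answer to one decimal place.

23.5 cM

The two most frequent classes, ts+ z+ (69) and ts z (84), are the parental types, so the F1 was ts+ z+ / ts z.
The recombinant classes are ts+ z and ts z+: 20 + 27 = 47.
Recombination frequency = 47/200 = 0.2350 ≈ 23.5%, i.e. 23.5 cM.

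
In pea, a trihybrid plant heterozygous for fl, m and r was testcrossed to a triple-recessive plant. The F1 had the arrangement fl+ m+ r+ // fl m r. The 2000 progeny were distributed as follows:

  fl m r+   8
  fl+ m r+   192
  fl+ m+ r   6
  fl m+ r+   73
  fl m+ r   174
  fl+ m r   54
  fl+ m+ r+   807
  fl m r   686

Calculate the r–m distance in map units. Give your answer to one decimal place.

The two rarest classes, fl+ m+ r and fl m r+, are the double crossovers. Comparing them with the parentals, only the r allele has switched, so r is the middle locus and the order is m – r – fl.
Crossovers in the m–r interval produce the single-crossover classes fl+ m r+ and fl m+ r (192 + 174 = 366) plus the double crossovers (14).
RF(m–r) = (366 + 14) / 2000 = 380/2000 = 0.1900 → 19.0 map units.

19.0 map units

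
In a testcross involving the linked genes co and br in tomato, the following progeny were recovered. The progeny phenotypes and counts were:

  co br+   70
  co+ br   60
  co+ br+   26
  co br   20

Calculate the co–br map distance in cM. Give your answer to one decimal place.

The two most frequent classes, co+ br (60) and co br+ (70), are the parental types, so the F1 was co+ br / co br+.
The recombinant classes are co+ br+ and co br: 26 + 20 = 46.
Recombination frequency = 46/176 = 0.2614 ≈ 26.1%, i.e. 26.1 cM.

26.1 cM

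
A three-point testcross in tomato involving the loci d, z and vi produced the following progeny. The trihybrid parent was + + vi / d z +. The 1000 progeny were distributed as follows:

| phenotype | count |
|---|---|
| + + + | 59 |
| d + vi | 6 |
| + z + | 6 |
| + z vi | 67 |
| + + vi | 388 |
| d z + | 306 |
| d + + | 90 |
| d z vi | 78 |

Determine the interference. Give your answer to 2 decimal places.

The two rarest classes, d + vi and + z +, are the double crossovers. Comparing them with the parentals, only the d allele has switched, so d is the middle locus and the order is vi – d – z.
vi–d: (137 + 12)/1000 = 0.1490; d–z: (157 + 12)/1000 = 0.1690.
Expected DCO frequency = 0.1490 × 0.1690 ≈ 0.02518; observed = 12/1000 ≈ 0.01200.
Coefficient of coincidence = 0.01200/0.02518 ≈ 0.48; interference = 1 − 0.48 = 0.52.

0.52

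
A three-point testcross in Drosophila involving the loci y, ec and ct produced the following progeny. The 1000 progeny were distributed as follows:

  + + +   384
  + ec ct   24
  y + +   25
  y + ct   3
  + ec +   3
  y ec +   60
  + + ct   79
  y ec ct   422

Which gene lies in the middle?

The two most frequent reciprocal classes, y ec ct and + + +, are the parental types, so the F1 was y ec ct / + + +.
The two rarest classes, y + ct and + ec +, are the double crossovers. Comparing them with the parentals, only the ec allele has switched, so ec is the middle locus and the order is y – ec – ct.

ec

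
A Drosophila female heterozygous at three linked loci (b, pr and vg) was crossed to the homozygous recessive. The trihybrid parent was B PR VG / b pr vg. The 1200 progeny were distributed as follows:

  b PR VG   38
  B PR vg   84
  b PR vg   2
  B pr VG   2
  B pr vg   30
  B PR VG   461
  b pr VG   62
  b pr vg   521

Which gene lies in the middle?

The two rarest classes, B pr VG and b PR vg, are the double crossovers. Comparing them with the parentals, only the pr allele has switched, so pr is the middle locus and the order is b – pr – vg.

pr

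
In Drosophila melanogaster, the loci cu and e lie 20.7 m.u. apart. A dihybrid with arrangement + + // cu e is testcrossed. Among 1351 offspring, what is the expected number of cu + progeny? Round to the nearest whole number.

140

A map distance of 20.7 m.u. corresponds to a recombination frequency of 0.207.
The F1 is + + / cu e, so cu + is a recombinant gamete class with expected frequency r/2 = 0.207/2 = 0.1035.
Expected number = 0.1035 × 1351 = 139.83 ≈ 140.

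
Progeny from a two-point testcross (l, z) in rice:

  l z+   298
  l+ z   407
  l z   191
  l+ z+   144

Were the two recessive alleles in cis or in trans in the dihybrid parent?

trans

The two most frequent classes are l+ z (407) and l z+ (298); these are the parental (non-recombinant) types.
So the F1 carried l+ z on one chromosome and l z+ on the other — the recessive alleles are on opposite chromosomes (trans / repulsion).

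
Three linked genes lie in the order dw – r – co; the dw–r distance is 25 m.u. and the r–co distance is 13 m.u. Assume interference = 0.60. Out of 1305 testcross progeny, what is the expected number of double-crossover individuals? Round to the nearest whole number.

Map distances give recombination frequencies of 0.250 and 0.130 for the two intervals.
With interference 0.60 (so coincidence = 0.40), expected double-crossover frequency = 0.250 × 0.130 × 0.40 = 0.01300.
Expected number = 0.01300 × 1305 = 16.96 ≈ 17.

17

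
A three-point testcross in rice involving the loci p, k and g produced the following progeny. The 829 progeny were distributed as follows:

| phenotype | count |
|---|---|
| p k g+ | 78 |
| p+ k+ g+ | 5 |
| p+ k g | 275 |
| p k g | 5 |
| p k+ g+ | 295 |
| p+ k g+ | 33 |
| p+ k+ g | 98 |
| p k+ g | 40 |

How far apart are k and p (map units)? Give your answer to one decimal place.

22.4 map units

The two most frequent reciprocal classes, p+ k g and p k+ g+, are the parental types, so the F1 was p+ k g / p k+ g+.
The two rarest classes, p k g and p+ k+ g+, are the double crossovers. Comparing them with the parentals, only the p allele has switched, so p is the middle locus and the order is g – p – k.
Crossovers in the p–k interval produce the single-crossover classes p+ k+ g and p k g+ (98 + 78 = 176) plus the double crossovers (10).
RF(p–k) = (176 + 10) / 829 = 186/829 = 0.2244 → 22.4 map units.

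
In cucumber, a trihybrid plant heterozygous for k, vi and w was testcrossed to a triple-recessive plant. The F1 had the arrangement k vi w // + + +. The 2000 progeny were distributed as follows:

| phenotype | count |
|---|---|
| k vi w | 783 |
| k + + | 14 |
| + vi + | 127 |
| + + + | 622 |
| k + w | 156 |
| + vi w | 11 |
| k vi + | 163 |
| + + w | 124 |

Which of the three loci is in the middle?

The two rarest classes, + vi w and k + +, are the double crossovers. Comparing them with the parentals, only the k allele has switched, so k is the middle locus and the order is vi – k – w.

k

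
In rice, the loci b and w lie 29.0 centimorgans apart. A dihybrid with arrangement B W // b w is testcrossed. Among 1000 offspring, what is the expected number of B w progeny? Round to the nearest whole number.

A map distance of 29.0 centimorgans corresponds to a recombination frequency of 0.290.
The F1 is B W / b w, so B w is a recombinant gamete class with expected frequency r/2 = 0.290/2 = 0.1450.
Expected number = 0.1450 × 1000 = 145.00 ≈ 145.

145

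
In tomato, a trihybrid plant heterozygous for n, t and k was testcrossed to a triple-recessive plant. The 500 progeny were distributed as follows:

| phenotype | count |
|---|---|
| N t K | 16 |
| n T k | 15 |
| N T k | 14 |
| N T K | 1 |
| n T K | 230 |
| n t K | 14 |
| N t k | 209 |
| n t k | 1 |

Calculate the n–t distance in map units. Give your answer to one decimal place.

6.0 map units

The two most frequent reciprocal classes, n T K and N t k, are the parental types, so the F1 was n T K / N t k.
The two rarest classes, N T K and n t k, are the double crossovers. Comparing them with the parentals, only the n allele has switched, so n is the middle locus and the order is t – n – k.
Crossovers in the t–n interval produce the single-crossover classes n t K and N T k (14 + 14 = 28) plus the double crossovers (2).
RF(t–n) = (28 + 2) / 500 = 30/500 = 0.0600 → 6.0 map units.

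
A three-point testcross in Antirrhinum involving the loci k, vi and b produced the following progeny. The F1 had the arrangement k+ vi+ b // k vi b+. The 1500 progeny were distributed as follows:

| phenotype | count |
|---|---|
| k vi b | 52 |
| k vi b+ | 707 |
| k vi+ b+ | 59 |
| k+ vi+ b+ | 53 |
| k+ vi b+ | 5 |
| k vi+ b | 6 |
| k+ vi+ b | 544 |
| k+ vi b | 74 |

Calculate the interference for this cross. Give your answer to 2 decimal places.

0.01

The two rarest classes, k vi+ b and k+ vi b+, are the double crossovers. Comparing them with the parentals, only the k allele has switched, so k is the middle locus and the order is vi – k – b.
vi–k: (133 + 11)/1500 = 0.0960; k–b: (105 + 11)/1500 = 0.0773.
Expected DCO frequency = 0.0960 × 0.0773 ≈ 0.00742; observed = 11/1500 ≈ 0.00733.
Coefficient of coincidence = 0.00733/0.00742 ≈ 0.99; interference = 1 − 0.99 = 0.01.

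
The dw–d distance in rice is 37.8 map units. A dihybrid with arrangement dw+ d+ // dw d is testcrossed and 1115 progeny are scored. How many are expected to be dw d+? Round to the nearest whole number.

211

A map distance of 37.8 map units corresponds to a recombination frequency of 0.378.
The F1 is dw+ d+ / dw d, so dw d+ is a recombinant gamete class with expected frequency r/2 = 0.378/2 = 0.1890.
Expected number = 0.1890 × 1115 = 210.73 ≈ 211.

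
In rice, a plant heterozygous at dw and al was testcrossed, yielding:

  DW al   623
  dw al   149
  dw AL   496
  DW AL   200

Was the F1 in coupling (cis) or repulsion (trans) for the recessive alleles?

trans

The two most frequent classes are DW al (623) and dw AL (496); these are the parental (non-recombinant) types.
So the F1 carried DW al on one chromosome and dw AL on the other — the recessive alleles are on opposite chromosomes (trans / repulsion).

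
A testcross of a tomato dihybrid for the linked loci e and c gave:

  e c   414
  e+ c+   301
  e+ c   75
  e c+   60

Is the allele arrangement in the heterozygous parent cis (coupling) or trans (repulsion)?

cis

The two most frequent classes are e+ c+ (301) and e c (414); these are the parental (non-recombinant) types.
So the F1 carried e+ c+ on one chromosome and e c on the other — the recessive alleles are on the same chromosome (cis / coupling).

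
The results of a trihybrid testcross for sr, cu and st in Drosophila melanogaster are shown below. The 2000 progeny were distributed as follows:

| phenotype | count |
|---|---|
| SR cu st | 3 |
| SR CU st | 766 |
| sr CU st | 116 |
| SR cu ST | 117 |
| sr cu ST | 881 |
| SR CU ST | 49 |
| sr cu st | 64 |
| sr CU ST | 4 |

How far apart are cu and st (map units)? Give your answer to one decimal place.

6.0 map units

The two most frequent reciprocal classes, SR CU st and sr cu ST, are the parental types, so the F1 was SR CU st / sr cu ST.
The two rarest classes, SR cu st and sr CU ST, are the double crossovers. Comparing them with the parentals, only the cu allele has switched, so cu is the middle locus and the order is sr – cu – st.
Crossovers in the cu–st interval produce the single-crossover classes SR CU ST and sr cu st (49 + 64 = 113) plus the double crossovers (7).
RF(cu–st) = (113 + 7) / 2000 = 120/2000 = 0.0600 → 6.0 map units.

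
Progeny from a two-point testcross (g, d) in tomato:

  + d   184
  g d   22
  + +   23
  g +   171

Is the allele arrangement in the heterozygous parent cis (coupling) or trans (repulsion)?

The two most frequent classes are + d (184) and g + (171); these are the parental (non-recombinant) types.
So the F1 carried + d on one chromosome and g + on the other — the recessive alleles are on opposite chromosomes (trans / repulsion).

trans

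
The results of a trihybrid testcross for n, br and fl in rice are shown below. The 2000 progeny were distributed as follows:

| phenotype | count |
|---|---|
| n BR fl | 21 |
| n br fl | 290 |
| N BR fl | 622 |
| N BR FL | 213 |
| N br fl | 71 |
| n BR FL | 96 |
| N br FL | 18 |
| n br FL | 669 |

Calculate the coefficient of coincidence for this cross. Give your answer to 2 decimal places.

0.70

The two most frequent reciprocal classes, N BR fl and n br FL, are the parental types, so the F1 was N BR fl / n br FL.
The two rarest classes, n BR fl and N br FL, are the double crossovers. Comparing them with the parentals, only the n allele has switched, so n is the middle locus and the order is br – n – fl.
br–n: (167 + 39)/2000 = 0.1030; n–fl: (503 + 39)/2000 = 0.2710.
Expected DCO frequency = 0.1030 × 0.2710 ≈ 0.02791; observed = 39/2000 ≈ 0.01950.
Coefficient of coincidence = 0.01950/0.02791 ≈ 0.70.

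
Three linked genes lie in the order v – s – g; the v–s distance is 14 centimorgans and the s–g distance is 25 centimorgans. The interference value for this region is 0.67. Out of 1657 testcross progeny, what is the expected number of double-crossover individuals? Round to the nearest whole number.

19

Map distances give recombination frequencies of 0.140 and 0.250 for the two intervals.
With interference 0.67 (so coincidence = 0.33), expected double-crossover frequency = 0.140 × 0.250 × 0.33 = 0.01155.
Expected number = 0.01155 × 1657 = 19.14 ≈ 19.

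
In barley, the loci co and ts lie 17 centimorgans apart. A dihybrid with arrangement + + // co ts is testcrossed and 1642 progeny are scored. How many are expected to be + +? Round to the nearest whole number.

A map distance of 17 centimorgans corresponds to a recombination frequency of 0.170.
The F1 is + + / co ts, so + + is a parental gamete class with expected frequency (1 − r)/2 = 0.830/2 = 0.4150.
Expected number = 0.4150 × 1642 = 681.43 ≈ 681.

681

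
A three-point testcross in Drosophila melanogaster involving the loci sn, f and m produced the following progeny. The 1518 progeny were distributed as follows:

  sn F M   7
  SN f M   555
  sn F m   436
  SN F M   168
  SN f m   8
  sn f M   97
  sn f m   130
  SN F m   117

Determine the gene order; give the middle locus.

m

The two most frequent reciprocal classes, sn F m and SN f M, are the parental types, so the F1 was sn F m / SN f M.
The two rarest classes, sn F M and SN f m, are the double crossovers. Comparing them with the parentals, only the m allele has switched, so m is the middle locus and the order is f – m – sn.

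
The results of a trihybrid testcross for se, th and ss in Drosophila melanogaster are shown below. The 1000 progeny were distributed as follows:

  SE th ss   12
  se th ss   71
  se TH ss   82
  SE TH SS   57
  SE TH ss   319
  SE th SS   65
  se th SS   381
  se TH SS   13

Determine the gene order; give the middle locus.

th

The two most frequent reciprocal classes, se th SS and SE TH ss, are the parental types, so the F1 was se th SS / SE TH ss.
The two rarest classes, se TH SS and SE th ss, are the double crossovers. Comparing them with the parentals, only the th allele has switched, so th is the middle locus and the order is ss – th – se.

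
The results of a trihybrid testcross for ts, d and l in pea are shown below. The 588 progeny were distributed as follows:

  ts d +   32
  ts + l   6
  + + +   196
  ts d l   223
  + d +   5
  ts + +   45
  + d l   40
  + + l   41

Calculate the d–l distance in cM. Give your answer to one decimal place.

The two most frequent reciprocal classes, + + + and ts d l, are the parental types, so the F1 was + + + / ts d l.
The two rarest classes, + d + and ts + l, are the double crossovers. Comparing them with the parentals, only the d allele has switched, so d is the middle locus and the order is l – d – ts.
Crossovers in the l–d interval produce the single-crossover classes + + l and ts d + (41 + 32 = 73) plus the double crossovers (11).
RF(l–d) = (73 + 11) / 588 = 84/588 = 0.1429 → 14.3 cM.

14.3 cM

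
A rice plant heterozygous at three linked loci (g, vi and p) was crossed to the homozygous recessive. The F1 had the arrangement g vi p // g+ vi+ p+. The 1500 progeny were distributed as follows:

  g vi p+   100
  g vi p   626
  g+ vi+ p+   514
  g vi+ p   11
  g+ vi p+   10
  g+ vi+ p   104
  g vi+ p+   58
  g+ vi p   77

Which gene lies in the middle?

The two rarest classes, g vi+ p and g+ vi p+, are the double crossovers. Comparing them with the parentals, only the vi allele has switched, so vi is the middle locus and the order is g – vi – p.

vi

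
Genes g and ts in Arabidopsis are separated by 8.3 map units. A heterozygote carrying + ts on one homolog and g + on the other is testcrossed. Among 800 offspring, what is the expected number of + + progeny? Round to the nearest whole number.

A map distance of 8.3 map units corresponds to a recombination frequency of 0.083.
The F1 is + ts / g +, so + + is a recombinant gamete class with expected frequency r/2 = 0.083/2 = 0.0415.
Expected number = 0.0415 × 800 = 33.20 ≈ 33.

33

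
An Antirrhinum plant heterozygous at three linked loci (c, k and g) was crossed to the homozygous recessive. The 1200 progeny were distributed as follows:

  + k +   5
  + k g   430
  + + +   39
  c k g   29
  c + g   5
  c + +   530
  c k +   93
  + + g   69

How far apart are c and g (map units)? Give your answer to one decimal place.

The two most frequent reciprocal classes, + k g and c + +, are the parental types, so the F1 was + k g / c + +.
The two rarest classes, + k + and c + g, are the double crossovers. Comparing them with the parentals, only the g allele has switched, so g is the middle locus and the order is c – g – k.
Crossovers in the c–g interval produce the single-crossover classes c k g and + + + (29 + 39 = 68) plus the double crossovers (10).
RF(c–g) = (68 + 10) / 1200 = 78/1200 = 0.0650 → 6.5 map units.

6.5 map units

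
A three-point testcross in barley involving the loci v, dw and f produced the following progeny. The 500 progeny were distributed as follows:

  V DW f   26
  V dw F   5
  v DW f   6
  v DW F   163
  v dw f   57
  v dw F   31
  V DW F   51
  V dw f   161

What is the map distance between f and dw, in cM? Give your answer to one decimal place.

13.6 cM

The two most frequent reciprocal classes, v DW F and V dw f, are the parental types, so the F1 was v DW F / V dw f.
The two rarest classes, v DW f and V dw F, are the double crossovers. Comparing them with the parentals, only the f allele has switched, so f is the middle locus and the order is v – f – dw.
Crossovers in the f–dw interval produce the single-crossover classes v dw F and V DW f (31 + 26 = 57) plus the double crossovers (11).
RF(f–dw) = (57 + 11) / 500 = 68/500 = 0.1360 → 13.6 cM.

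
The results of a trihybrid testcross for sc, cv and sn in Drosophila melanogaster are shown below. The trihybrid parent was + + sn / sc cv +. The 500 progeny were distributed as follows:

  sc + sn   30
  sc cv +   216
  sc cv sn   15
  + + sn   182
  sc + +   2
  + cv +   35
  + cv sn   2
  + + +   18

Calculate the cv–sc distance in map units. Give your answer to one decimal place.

13.8 map units

The two rarest classes, + cv sn and sc + +, are the double crossovers. Comparing them with the parentals, only the cv allele has switched, so cv is the middle locus and the order is sc – cv – sn.
Crossovers in the sc–cv interval produce the single-crossover classes sc + sn and + cv + (30 + 35 = 65) plus the double crossovers (4).
RF(sc–cv) = (65 + 4) / 500 = 69/500 = 0.1380 → 13.8 map units.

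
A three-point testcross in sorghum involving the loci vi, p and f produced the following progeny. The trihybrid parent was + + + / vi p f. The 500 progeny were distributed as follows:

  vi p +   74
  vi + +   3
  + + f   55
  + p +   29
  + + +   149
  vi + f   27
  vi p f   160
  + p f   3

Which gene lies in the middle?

The two rarest classes, vi + + and + p f, are the double crossovers. Comparing them with the parentals, only the vi allele has switched, so vi is the middle locus and the order is p – vi – f.

vi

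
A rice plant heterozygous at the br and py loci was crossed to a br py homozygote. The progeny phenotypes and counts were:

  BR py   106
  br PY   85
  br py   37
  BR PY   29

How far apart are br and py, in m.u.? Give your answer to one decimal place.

25.7 m.u.

The two most frequent classes, BR py (106) and br PY (85), are the parental types, so the F1 was BR py / br PY.
The recombinant classes are BR PY and br py: 29 + 37 = 66.
Recombination frequency = 66/257 = 0.2568 ≈ 25.7%, i.e. 25.7 m.u.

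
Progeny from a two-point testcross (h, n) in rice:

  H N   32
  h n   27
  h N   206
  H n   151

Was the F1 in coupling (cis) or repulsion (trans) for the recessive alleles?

The two most frequent classes are H n (151) and h N (206); these are the parental (non-recombinant) types.
So the F1 carried H n on one chromosome and h N on the other — the recessive alleles are on opposite chromosomes (trans / repulsion).

trans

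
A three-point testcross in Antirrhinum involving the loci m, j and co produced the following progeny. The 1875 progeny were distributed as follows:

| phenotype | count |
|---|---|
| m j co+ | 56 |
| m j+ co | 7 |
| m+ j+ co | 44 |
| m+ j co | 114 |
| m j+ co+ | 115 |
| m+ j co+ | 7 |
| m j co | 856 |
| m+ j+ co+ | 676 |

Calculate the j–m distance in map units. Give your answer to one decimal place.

The two most frequent reciprocal classes, m j co and m+ j+ co+, are the parental types, so the F1 was m j co / m+ j+ co+.
The two rarest classes, m j+ co and m+ j co+, are the double crossovers. Comparing them with the parentals, only the j allele has switched, so j is the middle locus and the order is co – j – m.
Crossovers in the j–m interval produce the single-crossover classes m+ j co and m j+ co+ (114 + 115 = 229) plus the double crossovers (14).
RF(j–m) = (229 + 14) / 1875 = 243/1875 = 0.1296 → 13.0 map units.

13.0 map units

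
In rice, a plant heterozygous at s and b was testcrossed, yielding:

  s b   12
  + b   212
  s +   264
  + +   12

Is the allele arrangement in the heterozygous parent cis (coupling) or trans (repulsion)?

The two most frequent classes are + b (212) and s + (264); these are the parental (non-recombinant) types.
So the F1 carried + b on one chromosome and s + on the other — the recessive alleles are on opposite chromosomes (trans / repulsion).

trans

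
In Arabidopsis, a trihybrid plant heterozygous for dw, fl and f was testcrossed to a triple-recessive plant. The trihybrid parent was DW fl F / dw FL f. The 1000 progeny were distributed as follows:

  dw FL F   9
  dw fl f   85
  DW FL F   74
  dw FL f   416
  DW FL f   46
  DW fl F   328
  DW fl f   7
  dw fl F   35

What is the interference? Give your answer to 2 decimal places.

0.06

The two rarest classes, DW fl f and dw FL F, are the double crossovers. Comparing them with the parentals, only the f allele has switched, so f is the middle locus and the order is fl – f – dw.
fl–f: (159 + 16)/1000 = 0.1750; f–dw: (81 + 16)/1000 = 0.0970.
Expected DCO frequency = 0.1750 × 0.0970 ≈ 0.01698; observed = 16/1000 ≈ 0.01600.
Coefficient of coincidence = 0.01600/0.01698 ≈ 0.94; interference = 1 − 0.94 = 0.06.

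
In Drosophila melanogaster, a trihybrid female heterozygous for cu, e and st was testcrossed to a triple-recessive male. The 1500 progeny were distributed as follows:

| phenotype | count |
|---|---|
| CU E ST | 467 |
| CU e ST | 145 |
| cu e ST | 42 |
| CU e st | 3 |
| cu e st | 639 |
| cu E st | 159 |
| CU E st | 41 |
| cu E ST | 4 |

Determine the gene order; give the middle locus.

The two most frequent reciprocal classes, cu e st and CU E ST, are the parental types, so the F1 was cu e st / CU E ST.
The two rarest classes, CU e st and cu E ST, are the double crossovers. Comparing them with the parentals, only the cu allele has switched, so cu is the middle locus and the order is e – cu – st.

cu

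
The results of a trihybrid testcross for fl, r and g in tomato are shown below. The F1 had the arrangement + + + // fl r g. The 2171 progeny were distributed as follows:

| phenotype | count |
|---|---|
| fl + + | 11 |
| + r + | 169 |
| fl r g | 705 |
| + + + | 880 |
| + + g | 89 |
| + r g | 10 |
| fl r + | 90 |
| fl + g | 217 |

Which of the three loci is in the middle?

The two rarest classes, fl + + and + r g, are the double crossovers. Comparing them with the parentals, only the fl allele has switched, so fl is the middle locus and the order is r – fl – g.

fl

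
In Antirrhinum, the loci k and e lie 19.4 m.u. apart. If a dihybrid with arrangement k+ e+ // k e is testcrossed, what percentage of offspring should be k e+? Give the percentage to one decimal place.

9.7%

A map distance of 19.4 m.u. corresponds to a recombination frequency of 0.194.
The F1 is k+ e+ / k e, so k e+ is a recombinant gamete class with expected frequency r/2 = 0.194/2 = 0.0970.
That is 0.0970 = 9.7% of the progeny.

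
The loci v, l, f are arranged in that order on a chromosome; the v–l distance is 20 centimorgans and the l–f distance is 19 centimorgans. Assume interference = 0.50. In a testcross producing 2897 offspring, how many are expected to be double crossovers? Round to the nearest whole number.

55

Map distances give recombination frequencies of 0.200 and 0.190 for the two intervals.
With interference 0.50 (so coincidence = 0.50), expected double-crossover frequency = 0.200 × 0.190 × 0.50 = 0.01900.
Expected number = 0.01900 × 2897 = 55.04 ≈ 55.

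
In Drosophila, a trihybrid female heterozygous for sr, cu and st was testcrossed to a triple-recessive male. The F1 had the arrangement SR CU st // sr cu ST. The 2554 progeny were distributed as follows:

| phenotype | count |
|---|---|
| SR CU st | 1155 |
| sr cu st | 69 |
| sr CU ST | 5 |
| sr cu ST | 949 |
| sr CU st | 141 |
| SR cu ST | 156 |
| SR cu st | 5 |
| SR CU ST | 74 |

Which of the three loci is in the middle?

cu

The two rarest classes, SR cu st and sr CU ST, are the double crossovers. Comparing them with the parentals, only the cu allele has switched, so cu is the middle locus and the order is sr – cu – st.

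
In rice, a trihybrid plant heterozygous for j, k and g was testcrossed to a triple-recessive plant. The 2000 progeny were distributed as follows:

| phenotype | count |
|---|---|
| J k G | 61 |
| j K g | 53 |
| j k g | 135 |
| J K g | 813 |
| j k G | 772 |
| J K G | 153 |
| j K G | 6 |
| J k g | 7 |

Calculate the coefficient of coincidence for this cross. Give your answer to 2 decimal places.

The two most frequent reciprocal classes, j k G and J K g, are the parental types, so the F1 was j k G / J K g.
The two rarest classes, j K G and J k g, are the double crossovers. Comparing them with the parentals, only the k allele has switched, so k is the middle locus and the order is g – k – j.
g–k: (288 + 13)/2000 = 0.1505; k–j: (114 + 13)/2000 = 0.0635.
Expected DCO frequency = 0.1505 × 0.0635 ≈ 0.00956; observed = 13/2000 ≈ 0.00650.
Coefficient of coincidence = 0.00650/0.00956 ≈ 0.68.

0.68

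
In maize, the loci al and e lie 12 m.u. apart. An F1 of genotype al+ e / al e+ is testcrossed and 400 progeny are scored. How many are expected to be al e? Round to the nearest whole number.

24

A map distance of 12 m.u. corresponds to a recombination frequency of 0.120.
The F1 is al+ e / al e+, so al e is a recombinant gamete class with expected frequency r/2 = 0.120/2 = 0.0600.
Expected number = 0.0600 × 400 = 24.00 ≈ 24.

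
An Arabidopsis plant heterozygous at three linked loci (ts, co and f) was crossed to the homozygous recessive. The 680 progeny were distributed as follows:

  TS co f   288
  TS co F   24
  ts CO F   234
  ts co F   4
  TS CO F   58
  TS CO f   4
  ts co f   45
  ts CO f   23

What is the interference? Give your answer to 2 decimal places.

0.11

The two most frequent reciprocal classes, TS co f and ts CO F, are the parental types, so the F1 was TS co f / ts CO F.
The two rarest classes, TS CO f and ts co F, are the double crossovers. Comparing them with the parentals, only the co allele has switched, so co is the middle locus and the order is f – co – ts.
f–co: (47 + 8)/680 = 0.0809; co–ts: (103 + 8)/680 = 0.1632.
Expected DCO frequency = 0.0809 × 0.1632 ≈ 0.01320; observed = 8/680 ≈ 0.01176.
Coefficient of coincidence = 0.01176/0.01320 ≈ 0.89; interference = 1 − 0.89 = 0.11.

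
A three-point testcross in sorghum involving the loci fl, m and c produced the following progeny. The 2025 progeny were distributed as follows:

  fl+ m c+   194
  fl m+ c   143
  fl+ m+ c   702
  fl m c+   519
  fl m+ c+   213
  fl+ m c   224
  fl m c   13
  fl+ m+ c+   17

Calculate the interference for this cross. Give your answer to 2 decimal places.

0.65

The two most frequent reciprocal classes, fl+ m+ c and fl m c+, are the parental types, so the F1 was fl+ m+ c / fl m c+.
The two rarest classes, fl+ m+ c+ and fl m c, are the double crossovers. Comparing them with the parentals, only the c allele has switched, so c is the middle locus and the order is fl – c – m.
fl–c: (337 + 30)/2025 = 0.1812; c–m: (437 + 30)/2025 = 0.2306.
Expected DCO frequency = 0.1812 × 0.2306 ≈ 0.04178; observed = 30/2025 ≈ 0.01481.
Coefficient of coincidence = 0.01481/0.04178 ≈ 0.35; interference = 1 − 0.35 = 0.65.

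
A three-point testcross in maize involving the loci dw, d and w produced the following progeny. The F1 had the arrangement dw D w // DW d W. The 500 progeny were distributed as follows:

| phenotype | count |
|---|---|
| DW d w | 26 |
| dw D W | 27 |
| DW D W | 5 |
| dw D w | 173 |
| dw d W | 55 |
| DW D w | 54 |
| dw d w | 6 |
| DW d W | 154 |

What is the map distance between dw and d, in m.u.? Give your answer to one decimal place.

24.0 m.u.

The two rarest classes, dw d w and DW D W, are the double crossovers. Comparing them with the parentals, only the d allele has switched, so d is the middle locus and the order is w – d – dw.
Crossovers in the d–dw interval produce the single-crossover classes DW D w and dw d W (54 + 55 = 109) plus the double crossovers (11).
RF(d–dw) = (109 + 11) / 500 = 120/500 = 0.2400 → 24.0 m.u.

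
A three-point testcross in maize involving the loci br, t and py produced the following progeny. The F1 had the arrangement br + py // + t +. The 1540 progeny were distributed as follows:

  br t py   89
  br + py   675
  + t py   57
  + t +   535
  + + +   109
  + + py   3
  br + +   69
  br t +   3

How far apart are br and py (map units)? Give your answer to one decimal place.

8.6 map units

The two rarest classes, + + py and br t +, are the double crossovers. Comparing them with the parentals, only the br allele has switched, so br is the middle locus and the order is py – br – t.
Crossovers in the py–br interval produce the single-crossover classes br + + and + t py (69 + 57 = 126) plus the double crossovers (6).
RF(py–br) = (126 + 6) / 1540 = 132/1540 = 0.0857 → 8.6 map units.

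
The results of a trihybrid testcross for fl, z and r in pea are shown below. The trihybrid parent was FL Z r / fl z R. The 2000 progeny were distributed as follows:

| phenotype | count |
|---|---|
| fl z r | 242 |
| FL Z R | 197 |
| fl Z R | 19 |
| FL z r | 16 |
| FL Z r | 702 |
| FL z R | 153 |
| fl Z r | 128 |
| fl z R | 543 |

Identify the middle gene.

The two rarest classes, FL z r and fl Z R, are the double crossovers. Comparing them with the parentals, only the z allele has switched, so z is the middle locus and the order is r – z – fl.

z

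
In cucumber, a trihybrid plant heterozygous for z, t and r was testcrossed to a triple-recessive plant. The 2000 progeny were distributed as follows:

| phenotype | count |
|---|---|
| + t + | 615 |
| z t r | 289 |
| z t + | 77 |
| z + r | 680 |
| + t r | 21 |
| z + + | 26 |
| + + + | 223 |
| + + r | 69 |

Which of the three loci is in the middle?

The two most frequent reciprocal classes, z + r and + t +, are the parental types, so the F1 was z + r / + t +.
The two rarest classes, z + + and + t r, are the double crossovers. Comparing them with the parentals, only the r allele has switched, so r is the middle locus and the order is z – r – t.

r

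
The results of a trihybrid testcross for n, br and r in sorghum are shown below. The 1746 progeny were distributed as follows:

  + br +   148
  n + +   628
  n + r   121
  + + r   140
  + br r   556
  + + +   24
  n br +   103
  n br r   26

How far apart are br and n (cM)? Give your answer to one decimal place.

The two most frequent reciprocal classes, + br r and n + +, are the parental types, so the F1 was + br r / n + +.
The two rarest classes, n br r and + + +, are the double crossovers. Comparing them with the parentals, only the n allele has switched, so n is the middle locus and the order is r – n – br.
Crossovers in the n–br interval produce the single-crossover classes + + r and n br + (140 + 103 = 243) plus the double crossovers (50).
RF(n–br) = (243 + 50) / 1746 = 293/1746 = 0.1678 → 16.8 cM.

16.8 cM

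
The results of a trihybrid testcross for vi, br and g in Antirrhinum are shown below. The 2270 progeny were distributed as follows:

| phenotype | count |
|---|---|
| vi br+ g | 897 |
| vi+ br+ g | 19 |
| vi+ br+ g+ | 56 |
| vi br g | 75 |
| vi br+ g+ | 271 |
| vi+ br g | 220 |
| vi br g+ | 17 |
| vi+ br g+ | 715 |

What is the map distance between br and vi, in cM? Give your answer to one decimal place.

The two most frequent reciprocal classes, vi br+ g and vi+ br g+, are the parental types, so the F1 was vi br+ g / vi+ br g+.
The two rarest classes, vi+ br+ g and vi br g+, are the double crossovers. Comparing them with the parentals, only the vi allele has switched, so vi is the middle locus and the order is g – vi – br.
Crossovers in the vi–br interval produce the single-crossover classes vi br g and vi+ br+ g+ (75 + 56 = 131) plus the double crossovers (36).
RF(vi–br) = (131 + 36) / 2270 = 167/2270 = 0.0736 → 7.4 cM.

7.4 cM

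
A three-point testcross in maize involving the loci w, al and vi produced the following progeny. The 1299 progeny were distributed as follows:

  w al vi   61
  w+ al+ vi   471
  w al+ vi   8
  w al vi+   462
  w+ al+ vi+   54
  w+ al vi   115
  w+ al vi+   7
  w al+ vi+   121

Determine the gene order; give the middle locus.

w

The two most frequent reciprocal classes, w+ al+ vi and w al vi+, are the parental types, so the F1 was w+ al+ vi / w al vi+.
The two rarest classes, w al+ vi and w+ al vi+, are the double crossovers. Comparing them with the parentals, only the w allele has switched, so w is the middle locus and the order is al – w – vi.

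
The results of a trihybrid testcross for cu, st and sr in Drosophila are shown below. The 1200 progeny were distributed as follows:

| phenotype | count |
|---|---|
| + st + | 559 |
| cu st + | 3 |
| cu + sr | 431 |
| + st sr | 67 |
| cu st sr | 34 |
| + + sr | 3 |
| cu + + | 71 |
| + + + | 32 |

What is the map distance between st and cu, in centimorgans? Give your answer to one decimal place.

The two most frequent reciprocal classes, + st + and cu + sr, are the parental types, so the F1 was + st + / cu + sr.
The two rarest classes, cu st + and + + sr, are the double crossovers. Comparing them with the parentals, only the cu allele has switched, so cu is the middle locus and the order is st – cu – sr.
Crossovers in the st–cu interval produce the single-crossover classes + + + and cu st sr (32 + 34 = 66) plus the double crossovers (6).
RF(st–cu) = (66 + 6) / 1200 = 72/1200 = 0.0600 → 6.0 centimorgans.

6.0 centimorgans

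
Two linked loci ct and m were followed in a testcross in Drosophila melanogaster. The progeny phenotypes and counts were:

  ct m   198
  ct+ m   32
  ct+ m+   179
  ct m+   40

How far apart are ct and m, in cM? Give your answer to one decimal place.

16.0 cM

The two most frequent classes, ct+ m+ (179) and ct m (198), are the parental types, so the F1 was ct+ m+ / ct m.
The recombinant classes are ct+ m and ct m+: 32 + 40 = 72.
Recombination frequency = 72/449 = 0.1604 ≈ 16.0%, i.e. 16.0 cM.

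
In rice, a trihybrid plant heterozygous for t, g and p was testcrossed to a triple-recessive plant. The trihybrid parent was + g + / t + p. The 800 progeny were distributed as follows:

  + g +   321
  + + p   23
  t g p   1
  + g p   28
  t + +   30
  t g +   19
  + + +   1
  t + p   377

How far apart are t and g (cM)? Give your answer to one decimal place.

5.5 cM

The two rarest classes, + + + and t g p, are the double crossovers. Comparing them with the parentals, only the g allele has switched, so g is the middle locus and the order is t – g – p.
Crossovers in the t–g interval produce the single-crossover classes t g + and + + p (19 + 23 = 42) plus the double crossovers (2).
RF(t–g) = (42 + 2) / 800 = 44/800 = 0.0550 → 5.5 cM.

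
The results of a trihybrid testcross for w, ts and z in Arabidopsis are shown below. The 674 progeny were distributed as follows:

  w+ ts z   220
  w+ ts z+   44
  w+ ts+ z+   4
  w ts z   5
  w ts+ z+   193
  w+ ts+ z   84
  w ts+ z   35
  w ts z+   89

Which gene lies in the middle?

The two most frequent reciprocal classes, w+ ts z and w ts+ z+, are the parental types, so the F1 was w+ ts z / w ts+ z+.
The two rarest classes, w ts z and w+ ts+ z+, are the double crossovers. Comparing them with the parentals, only the w allele has switched, so w is the middle locus and the order is ts – w – z.

w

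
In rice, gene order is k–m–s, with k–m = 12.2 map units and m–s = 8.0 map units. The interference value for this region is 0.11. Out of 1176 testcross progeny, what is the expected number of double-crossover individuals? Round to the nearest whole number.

10

Map distances give recombination frequencies of 0.122 and 0.080 for the two intervals.
With interference 0.11 (so coincidence = 0.89), expected double-crossover frequency = 0.122 × 0.080 × 0.89 = 0.00869.
Expected number = 0.00869 × 1176 = 10.22 ≈ 10.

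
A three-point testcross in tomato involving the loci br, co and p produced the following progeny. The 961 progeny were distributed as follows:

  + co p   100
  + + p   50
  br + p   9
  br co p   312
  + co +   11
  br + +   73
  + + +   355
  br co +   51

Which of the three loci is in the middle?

co

The two most frequent reciprocal classes, br co p and + + +, are the parental types, so the F1 was br co p / + + +.
The two rarest classes, br + p and + co +, are the double crossovers. Comparing them with the parentals, only the co allele has switched, so co is the middle locus and the order is br – co – p.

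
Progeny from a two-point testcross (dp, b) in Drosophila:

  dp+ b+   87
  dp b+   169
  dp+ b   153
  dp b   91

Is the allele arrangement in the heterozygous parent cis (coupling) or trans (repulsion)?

The two most frequent classes are dp+ b (153) and dp b+ (169); these are the parental (non-recombinant) types.
So the F1 carried dp+ b on one chromosome and dp b+ on the other — the recessive alleles are on opposite chromosomes (trans / repulsion).

trans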